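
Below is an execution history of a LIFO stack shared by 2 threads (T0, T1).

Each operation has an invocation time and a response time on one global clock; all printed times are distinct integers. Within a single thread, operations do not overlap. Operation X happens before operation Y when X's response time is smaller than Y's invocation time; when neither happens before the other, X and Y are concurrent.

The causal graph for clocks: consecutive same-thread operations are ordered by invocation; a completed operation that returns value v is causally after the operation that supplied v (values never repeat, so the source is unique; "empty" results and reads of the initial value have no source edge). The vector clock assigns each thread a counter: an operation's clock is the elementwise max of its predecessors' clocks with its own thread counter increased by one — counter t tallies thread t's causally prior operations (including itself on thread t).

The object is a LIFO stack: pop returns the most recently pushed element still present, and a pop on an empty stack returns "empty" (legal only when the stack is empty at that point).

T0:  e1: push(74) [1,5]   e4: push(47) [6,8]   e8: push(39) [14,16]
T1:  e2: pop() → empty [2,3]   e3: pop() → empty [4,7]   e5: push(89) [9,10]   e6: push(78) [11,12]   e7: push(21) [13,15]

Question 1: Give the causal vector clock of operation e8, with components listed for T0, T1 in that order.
e2, invoked 2, has no incoming edges; only T1's bump applies → (0, 1)
e1, invoked 1, has no incoming edges; only T0's bump applies → (1, 0)
e3, invoked 4, takes VC(e2)=(0, 1) under max, adds 1 for T1 → (0, 2)
e4, invoked 6, takes VC(e1)=(1, 0) under max, adds 1 for T0 → (2, 0)
e5, invoked 9, takes VC(e3)=(0, 2) under max, adds 1 for T1 → (0, 3)
e8, invoked 14, takes VC(e4)=(2, 0) under max, adds 1 for T0 → (3, 0)
e6, invoked 11, takes VC(e5)=(0, 3) under max, adds 1 for T1 → (0, 4)
e7, invoked 13, takes VC(e6)=(0, 4) under max, adds 1 for T1 → (0, 5)
target: VC(e8) = (3, 0)

(3, 0)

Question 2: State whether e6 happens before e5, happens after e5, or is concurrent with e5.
e6 spans [11,12], e5 spans [9,10]
resp(e5)=10 < inv(e6)=11

after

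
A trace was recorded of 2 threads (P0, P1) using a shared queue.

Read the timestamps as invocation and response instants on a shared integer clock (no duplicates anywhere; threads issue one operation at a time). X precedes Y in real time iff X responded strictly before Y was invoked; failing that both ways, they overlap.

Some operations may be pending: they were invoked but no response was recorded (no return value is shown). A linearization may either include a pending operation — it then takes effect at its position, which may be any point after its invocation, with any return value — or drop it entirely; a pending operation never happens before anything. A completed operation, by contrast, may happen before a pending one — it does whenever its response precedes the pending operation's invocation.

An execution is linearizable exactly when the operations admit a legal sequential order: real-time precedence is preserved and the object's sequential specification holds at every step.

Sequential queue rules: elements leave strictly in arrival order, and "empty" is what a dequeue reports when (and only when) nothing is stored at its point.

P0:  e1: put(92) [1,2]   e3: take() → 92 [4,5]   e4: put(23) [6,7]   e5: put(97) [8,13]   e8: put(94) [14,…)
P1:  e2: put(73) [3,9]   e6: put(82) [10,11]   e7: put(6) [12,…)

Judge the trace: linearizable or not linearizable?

linearizable

one valid linearization: e1, e2, e3, e4, e5, e6
step 1: e1 put(92) — queue <92>
step 2: e2 put(73) — queue <92,73>
step 3: e3 take() → 92 — queue <73>
step 4: e4 put(23) — queue <73,23>
step 5: e5 put(97) — queue <73,23,97>
step 6: e6 put(82) — queue <73,23,97,82>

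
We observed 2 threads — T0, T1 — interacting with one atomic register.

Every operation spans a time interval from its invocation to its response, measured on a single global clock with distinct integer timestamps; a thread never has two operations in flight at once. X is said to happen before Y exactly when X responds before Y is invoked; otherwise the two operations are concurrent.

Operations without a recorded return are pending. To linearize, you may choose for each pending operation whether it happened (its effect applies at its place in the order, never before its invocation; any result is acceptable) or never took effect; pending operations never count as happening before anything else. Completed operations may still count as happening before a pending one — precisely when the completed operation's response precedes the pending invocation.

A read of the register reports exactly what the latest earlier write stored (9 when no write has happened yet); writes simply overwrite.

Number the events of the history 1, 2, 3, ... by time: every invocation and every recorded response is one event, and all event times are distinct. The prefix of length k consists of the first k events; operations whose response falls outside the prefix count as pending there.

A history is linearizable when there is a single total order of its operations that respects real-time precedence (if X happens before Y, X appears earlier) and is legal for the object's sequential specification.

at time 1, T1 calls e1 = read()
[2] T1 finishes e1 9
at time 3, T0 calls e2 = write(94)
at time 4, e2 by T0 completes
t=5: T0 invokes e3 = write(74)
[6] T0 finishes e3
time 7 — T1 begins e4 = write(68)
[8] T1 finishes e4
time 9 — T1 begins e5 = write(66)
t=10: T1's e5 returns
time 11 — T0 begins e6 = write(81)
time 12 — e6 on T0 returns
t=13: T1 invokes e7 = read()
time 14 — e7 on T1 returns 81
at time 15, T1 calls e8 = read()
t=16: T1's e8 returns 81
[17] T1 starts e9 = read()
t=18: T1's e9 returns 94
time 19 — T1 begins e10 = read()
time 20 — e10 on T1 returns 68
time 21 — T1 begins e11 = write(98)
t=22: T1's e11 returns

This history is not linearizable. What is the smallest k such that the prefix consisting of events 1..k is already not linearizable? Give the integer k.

18

events 1..17 are linearizable; a witness order is e1, e2, e3, e4, e5, e6, e7, e8:
step 1: e1 read() → 9 — value 9
step 2: e2 write(94) — value 94
step 3: e3 write(74) — value 74
step 4: e4 write(68) — value 68
step 5: e5 write(66) — value 66
step 6: e6 write(81) — value 81
step 7: e7 read() → 81 — value 81
step 8: e8 read() → 81 — value 81
include event 18 — e9 responding at 18 — and every candidate order breaks
one such order, e1, e2, e3, e4, e5, e6, e7, e8, e9, breaks at step 9 where e9 read() → 94 is illegal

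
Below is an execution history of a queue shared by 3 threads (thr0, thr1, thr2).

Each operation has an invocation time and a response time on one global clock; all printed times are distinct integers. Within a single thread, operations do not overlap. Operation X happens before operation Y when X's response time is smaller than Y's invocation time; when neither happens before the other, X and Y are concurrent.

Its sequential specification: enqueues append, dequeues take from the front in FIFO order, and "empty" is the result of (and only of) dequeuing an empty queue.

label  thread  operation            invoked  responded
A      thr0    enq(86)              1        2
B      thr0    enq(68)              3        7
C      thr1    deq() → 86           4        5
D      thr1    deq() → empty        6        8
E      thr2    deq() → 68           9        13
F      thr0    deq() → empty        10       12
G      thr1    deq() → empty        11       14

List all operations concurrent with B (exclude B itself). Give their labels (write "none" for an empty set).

B spans [3,7]: anything still running between times 3 and 7 counts as concurrent
A [1,2]: before
C [4,5]: concurrent
D [6,8]: concurrent
E [9,13]: after
F [10,12]: after
G [11,14]: after

C, D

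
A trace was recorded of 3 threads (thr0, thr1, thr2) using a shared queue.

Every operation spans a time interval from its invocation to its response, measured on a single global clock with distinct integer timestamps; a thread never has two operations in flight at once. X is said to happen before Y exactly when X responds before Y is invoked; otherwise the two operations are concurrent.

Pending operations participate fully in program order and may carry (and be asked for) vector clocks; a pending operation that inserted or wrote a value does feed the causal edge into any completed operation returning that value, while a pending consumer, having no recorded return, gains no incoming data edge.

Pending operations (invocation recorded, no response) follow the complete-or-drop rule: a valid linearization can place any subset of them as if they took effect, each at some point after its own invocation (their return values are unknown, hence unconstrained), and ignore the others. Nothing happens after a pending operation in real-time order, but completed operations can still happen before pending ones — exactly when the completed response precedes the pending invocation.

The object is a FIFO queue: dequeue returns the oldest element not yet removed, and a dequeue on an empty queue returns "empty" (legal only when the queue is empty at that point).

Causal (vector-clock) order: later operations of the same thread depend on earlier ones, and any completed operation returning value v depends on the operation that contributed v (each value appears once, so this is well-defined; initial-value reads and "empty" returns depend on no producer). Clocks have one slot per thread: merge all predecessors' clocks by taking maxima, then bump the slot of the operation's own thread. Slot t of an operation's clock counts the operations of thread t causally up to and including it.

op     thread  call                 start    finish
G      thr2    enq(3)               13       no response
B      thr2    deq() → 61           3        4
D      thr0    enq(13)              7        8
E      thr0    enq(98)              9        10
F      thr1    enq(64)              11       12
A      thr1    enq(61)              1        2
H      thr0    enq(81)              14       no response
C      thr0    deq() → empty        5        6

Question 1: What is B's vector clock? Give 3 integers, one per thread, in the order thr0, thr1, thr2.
invoked at 1, A has no predecessors; its own thr1 bump gives (0, 1, 0)
invoked at 5, C has no predecessors; its own thr0 bump gives (1, 0, 0)
merge at B (invoked 3): VC(A)=(0, 1, 0), own-thread bump on thr2 → (0, 1, 1)
merge at F (invoked 11): VC(A)=(0, 1, 0), own-thread bump on thr1 → (0, 2, 0)
merge at D (invoked 7): VC(C)=(1, 0, 0), own-thread bump on thr0 → (2, 0, 0)
merge at G (invoked 13): VC(B)=(0, 1, 1), own-thread bump on thr2 → (0, 1, 2)
merge at E (invoked 9): VC(D)=(2, 0, 0), own-thread bump on thr0 → (3, 0, 0)
merge at H (invoked 14): VC(E)=(3, 0, 0), own-thread bump on thr0 → (4, 0, 0)
target: VC(B) = (0, 1, 1)

(0, 1, 1)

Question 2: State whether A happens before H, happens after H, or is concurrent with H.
A spans [1,2], H spans [14,…)
resp(A)=2 < inv(H)=14

before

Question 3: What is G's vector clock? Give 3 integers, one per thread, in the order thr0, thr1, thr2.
A (invocation 1): nothing precedes it; thr1's component alone gives (0, 1, 0)
C (invocation 5): nothing precedes it; thr0's component alone gives (1, 0, 0)
B, invoked 3, takes VC(A)=(0, 1, 0) under max, adds 1 for thr2 → (0, 1, 1)
F, invoked 11, takes VC(A)=(0, 1, 0) under max, adds 1 for thr1 → (0, 2, 0)
D, invoked 7, takes VC(C)=(1, 0, 0) under max, adds 1 for thr0 → (2, 0, 0)
G, invoked 13, takes VC(B)=(0, 1, 1) under max, adds 1 for thr2 → (0, 1, 2)
E, invoked 9, takes VC(D)=(2, 0, 0) under max, adds 1 for thr0 → (3, 0, 0)
H, invoked 14, takes VC(E)=(3, 0, 0) under max, adds 1 for thr0 → (4, 0, 0)
target: VC(G) = (0, 1, 2)

(0, 1, 2)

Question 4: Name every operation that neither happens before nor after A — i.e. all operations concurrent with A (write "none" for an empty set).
overlap test against A [1,2]: concurrent iff the interval meets 1..2
B [3,4]: after
C [5,6]: after
D [7,8]: after
E [9,10]: after
F [11,12]: after
G [13,…): after
H [14,…): after

none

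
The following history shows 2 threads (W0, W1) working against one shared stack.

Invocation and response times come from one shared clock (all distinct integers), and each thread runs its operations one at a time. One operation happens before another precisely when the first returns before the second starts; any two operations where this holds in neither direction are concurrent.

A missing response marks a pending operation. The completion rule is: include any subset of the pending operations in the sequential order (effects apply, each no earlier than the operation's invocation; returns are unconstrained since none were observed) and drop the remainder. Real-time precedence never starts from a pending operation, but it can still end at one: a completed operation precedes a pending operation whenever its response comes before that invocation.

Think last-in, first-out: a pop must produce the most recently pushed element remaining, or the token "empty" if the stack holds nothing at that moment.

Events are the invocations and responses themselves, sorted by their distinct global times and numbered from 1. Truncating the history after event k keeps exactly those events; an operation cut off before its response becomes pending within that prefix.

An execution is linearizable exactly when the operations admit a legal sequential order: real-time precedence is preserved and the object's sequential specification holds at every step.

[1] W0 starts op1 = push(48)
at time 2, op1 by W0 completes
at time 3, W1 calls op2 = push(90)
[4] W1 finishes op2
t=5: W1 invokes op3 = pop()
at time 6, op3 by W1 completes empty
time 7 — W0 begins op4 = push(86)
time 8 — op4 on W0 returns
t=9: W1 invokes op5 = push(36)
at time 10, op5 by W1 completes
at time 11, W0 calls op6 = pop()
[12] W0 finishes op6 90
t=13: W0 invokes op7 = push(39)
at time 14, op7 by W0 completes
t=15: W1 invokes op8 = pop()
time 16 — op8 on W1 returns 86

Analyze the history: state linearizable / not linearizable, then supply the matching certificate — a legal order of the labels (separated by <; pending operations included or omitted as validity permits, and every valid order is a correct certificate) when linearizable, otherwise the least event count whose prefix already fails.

prefix check: 1..5 passes, 1..6 fails once op3's time-6 response joins
the completed operations (3 total) allow one real-time order; the stack replay rejects it
for example op1, op2, op3 fails at step 3: op3 pop() → empty is not legal there

not linearizable — minimal violating prefix: 6 events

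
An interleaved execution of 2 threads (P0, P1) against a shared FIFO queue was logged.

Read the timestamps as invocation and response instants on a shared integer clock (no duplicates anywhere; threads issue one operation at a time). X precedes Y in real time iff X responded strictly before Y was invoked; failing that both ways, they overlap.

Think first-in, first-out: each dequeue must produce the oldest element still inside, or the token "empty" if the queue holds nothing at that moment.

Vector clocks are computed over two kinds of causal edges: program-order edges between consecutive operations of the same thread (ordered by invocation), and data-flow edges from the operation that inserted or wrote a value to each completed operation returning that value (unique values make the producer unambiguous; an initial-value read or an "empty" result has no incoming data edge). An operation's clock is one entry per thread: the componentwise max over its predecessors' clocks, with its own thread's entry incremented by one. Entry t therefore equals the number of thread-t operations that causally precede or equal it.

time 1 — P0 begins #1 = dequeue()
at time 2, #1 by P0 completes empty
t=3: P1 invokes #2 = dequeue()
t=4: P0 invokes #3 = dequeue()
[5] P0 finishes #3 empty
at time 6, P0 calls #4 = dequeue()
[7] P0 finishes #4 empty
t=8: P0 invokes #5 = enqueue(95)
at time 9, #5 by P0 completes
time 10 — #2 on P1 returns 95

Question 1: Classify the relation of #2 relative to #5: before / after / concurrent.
concurrent

#2 spans [3,10], #5 spans [8,9]
the intervals overlap in both directions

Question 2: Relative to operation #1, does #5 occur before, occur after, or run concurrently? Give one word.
after

#5 spans [8,9], #1 spans [1,2]
resp(#1)=2 < inv(#5)=8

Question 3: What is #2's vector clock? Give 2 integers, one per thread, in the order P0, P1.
(4, 1)

root op #1, invoked 1: fresh clock plus P0's own tick → (1, 0)
#3, invoked 4, takes VC(#1)=(1, 0) under max, adds 1 for P0 → (2, 0)
#4, invoked 6, takes VC(#3)=(2, 0) under max, adds 1 for P0 → (3, 0)
#5, invoked 8, takes VC(#4)=(3, 0) under max, adds 1 for P0 → (4, 0)
#2, invoked 3, takes VC(#5)=(4, 0) under max, adds 1 for P1 → (4, 1)
target: VC(#2) = (4, 1)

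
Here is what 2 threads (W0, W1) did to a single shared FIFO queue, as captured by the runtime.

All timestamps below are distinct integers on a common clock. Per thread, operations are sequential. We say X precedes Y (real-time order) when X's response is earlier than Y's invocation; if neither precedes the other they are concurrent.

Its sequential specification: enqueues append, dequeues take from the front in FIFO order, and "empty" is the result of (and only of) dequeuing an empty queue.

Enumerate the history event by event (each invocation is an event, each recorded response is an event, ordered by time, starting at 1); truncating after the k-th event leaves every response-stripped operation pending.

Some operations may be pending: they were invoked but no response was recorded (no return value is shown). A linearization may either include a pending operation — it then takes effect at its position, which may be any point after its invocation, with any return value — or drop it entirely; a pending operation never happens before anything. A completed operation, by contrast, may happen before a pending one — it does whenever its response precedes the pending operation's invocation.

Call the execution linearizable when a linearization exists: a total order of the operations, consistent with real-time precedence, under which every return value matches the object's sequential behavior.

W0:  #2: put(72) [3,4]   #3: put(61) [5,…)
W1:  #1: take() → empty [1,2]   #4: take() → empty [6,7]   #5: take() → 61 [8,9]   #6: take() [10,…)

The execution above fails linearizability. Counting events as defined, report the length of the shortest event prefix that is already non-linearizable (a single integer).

one valid order for events 1..6 is #1, #2:
step 1: #1 take() → empty — queue <>
step 2: #2 put(72) — queue <72>
include event 7 — #4 responding at 7 — and every candidate order breaks
no escape via the 1 pending operation (#3): every completion choice fails
sample order #1, #2, #4 (pending dropped) stalls at step 3 — #4 take() → empty has no legal effect

7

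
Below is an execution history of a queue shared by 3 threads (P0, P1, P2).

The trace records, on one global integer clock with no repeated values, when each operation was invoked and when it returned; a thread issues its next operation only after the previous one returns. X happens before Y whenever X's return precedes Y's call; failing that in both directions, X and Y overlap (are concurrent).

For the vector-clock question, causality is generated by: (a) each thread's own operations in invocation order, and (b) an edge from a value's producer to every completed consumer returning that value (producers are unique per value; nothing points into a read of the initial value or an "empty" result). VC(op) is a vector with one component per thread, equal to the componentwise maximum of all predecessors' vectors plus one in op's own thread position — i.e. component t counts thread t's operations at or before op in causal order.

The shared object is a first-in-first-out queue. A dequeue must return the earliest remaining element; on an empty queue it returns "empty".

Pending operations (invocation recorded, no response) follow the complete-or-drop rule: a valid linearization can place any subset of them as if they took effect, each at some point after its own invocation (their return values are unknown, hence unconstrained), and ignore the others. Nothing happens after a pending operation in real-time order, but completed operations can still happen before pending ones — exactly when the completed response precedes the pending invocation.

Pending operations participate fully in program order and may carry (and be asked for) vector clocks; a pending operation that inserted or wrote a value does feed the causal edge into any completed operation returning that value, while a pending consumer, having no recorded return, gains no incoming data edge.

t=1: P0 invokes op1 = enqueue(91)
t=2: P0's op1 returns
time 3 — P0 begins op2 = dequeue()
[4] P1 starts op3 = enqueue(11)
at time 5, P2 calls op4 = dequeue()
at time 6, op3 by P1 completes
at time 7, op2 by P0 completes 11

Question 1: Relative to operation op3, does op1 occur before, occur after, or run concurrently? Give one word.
before

op1 spans [1,2], op3 spans [4,6]
resp(op1)=2 < inv(op3)=4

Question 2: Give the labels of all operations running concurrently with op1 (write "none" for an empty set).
none

op1 runs from 1 to 2; window-overlapping ops are concurrent
op2 [3,7]: after
op3 [4,6]: after
op4 [5,…): after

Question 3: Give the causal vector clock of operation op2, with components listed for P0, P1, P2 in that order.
(2, 1, 0)

no predecessors for op4 (invoked 5): P2 increments from zero → (0, 0, 1)
no predecessors for op3 (invoked 4): P1 increments from zero → (0, 1, 0)
no predecessors for op1 (invoked 1): P0 increments from zero → (1, 0, 0)
op2, invoked 3, takes VC(op1)=(1, 0, 0), VC(op3)=(0, 1, 0) under max, adds 1 for P0 → (2, 1, 0)
target: VC(op2) = (2, 1, 0)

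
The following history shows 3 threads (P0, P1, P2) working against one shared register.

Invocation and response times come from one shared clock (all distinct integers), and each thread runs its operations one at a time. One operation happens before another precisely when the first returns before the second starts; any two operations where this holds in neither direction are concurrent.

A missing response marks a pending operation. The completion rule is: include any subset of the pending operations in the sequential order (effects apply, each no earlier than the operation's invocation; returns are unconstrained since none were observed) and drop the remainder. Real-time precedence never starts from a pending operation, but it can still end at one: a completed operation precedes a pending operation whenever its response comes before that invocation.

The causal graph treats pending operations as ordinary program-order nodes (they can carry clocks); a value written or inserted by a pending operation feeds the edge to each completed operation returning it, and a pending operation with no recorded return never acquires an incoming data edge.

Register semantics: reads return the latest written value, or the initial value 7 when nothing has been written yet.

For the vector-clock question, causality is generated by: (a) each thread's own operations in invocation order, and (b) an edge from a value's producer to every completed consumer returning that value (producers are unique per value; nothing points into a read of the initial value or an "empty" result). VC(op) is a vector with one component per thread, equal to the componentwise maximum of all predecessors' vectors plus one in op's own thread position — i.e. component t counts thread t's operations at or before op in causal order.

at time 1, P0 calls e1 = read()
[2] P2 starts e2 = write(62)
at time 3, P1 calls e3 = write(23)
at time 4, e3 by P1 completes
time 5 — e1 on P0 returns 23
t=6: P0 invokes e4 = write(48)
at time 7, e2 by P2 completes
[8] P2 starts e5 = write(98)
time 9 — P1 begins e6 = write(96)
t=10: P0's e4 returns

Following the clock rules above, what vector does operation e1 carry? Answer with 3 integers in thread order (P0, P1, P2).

e2 (invocation 2): nothing precedes it; P2's component alone gives (0, 0, 1)
e3 (invocation 3): nothing precedes it; P1's component alone gives (0, 1, 0)
from VC(e2)=(0, 0, 1), e5 (invoked 8) maxes components and bumps P2 → (0, 0, 2)
from VC(e3)=(0, 1, 0), e6 (invoked 9) maxes components and bumps P1 → (0, 2, 0)
from VC(e3)=(0, 1, 0), e1 (invoked 1) maxes components and bumps P0 → (1, 1, 0)
from VC(e1)=(1, 1, 0), e4 (invoked 6) maxes components and bumps P0 → (2, 1, 0)
target: VC(e1) = (1, 1, 0)

(1, 1, 0)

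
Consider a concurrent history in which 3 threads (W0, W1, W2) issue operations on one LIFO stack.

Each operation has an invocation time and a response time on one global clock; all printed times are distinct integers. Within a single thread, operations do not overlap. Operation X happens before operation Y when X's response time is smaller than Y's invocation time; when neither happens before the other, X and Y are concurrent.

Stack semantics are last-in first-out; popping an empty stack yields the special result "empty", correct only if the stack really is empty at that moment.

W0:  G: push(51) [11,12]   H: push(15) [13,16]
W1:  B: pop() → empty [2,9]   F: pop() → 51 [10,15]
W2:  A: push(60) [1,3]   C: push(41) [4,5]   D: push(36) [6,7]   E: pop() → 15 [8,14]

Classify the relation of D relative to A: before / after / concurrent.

after

D spans [6,7], A spans [1,3]
resp(A)=3 < inv(D)=6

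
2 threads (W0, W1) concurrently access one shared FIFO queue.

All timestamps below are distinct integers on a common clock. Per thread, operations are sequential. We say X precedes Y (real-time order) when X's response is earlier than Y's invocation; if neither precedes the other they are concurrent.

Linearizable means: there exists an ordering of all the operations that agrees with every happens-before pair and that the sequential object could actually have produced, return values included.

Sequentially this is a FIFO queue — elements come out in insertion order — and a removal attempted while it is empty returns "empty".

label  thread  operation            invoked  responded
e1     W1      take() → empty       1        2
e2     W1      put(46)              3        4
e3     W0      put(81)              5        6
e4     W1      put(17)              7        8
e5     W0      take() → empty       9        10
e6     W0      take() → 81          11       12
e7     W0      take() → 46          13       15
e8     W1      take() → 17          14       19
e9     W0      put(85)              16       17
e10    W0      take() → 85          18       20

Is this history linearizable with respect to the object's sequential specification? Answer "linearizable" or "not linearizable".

not linearizable

prefix check: 1..9 passes, 1..10 fails once e5's time-10 response joins
one real-time candidate order over the 5 completed operations — the FIFO queue replay rejects it
e.g. e1, e2, e3, e4, e5: illegal at step 5, since e5 take() → empty cannot apply there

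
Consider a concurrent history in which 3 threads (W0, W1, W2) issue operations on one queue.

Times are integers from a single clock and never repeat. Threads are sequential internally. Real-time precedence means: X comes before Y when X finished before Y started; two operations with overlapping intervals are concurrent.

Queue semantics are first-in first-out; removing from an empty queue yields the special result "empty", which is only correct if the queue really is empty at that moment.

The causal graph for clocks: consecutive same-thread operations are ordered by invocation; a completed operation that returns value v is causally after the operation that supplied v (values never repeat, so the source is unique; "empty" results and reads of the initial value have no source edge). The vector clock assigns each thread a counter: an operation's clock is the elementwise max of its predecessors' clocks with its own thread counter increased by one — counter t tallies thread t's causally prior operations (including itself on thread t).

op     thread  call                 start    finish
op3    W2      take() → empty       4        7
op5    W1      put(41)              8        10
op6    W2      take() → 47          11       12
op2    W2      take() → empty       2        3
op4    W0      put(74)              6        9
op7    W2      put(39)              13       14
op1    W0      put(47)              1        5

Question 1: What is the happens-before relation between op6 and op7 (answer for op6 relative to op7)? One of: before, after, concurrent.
op6 spans [11,12], op7 spans [13,14]
resp(op6)=12 < inv(op7)=13

before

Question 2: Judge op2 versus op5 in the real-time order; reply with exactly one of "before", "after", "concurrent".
op2 spans [2,3], op5 spans [8,10]
resp(op2)=3 < inv(op5)=8

before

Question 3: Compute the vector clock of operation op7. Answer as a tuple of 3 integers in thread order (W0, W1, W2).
no predecessors for op2 (invoked 2): W2 increments from zero → (0, 0, 1)
no predecessors for op5 (invoked 8): W1 increments from zero → (0, 1, 0)
no predecessors for op1 (invoked 1): W0 increments from zero → (1, 0, 0)
op3 (invocation 4): componentwise max over VC(op2)=(0, 0, 1), +1 at W2, giving (0, 0, 2)
op4 (invocation 6): componentwise max over VC(op1)=(1, 0, 0), +1 at W0, giving (2, 0, 0)
op6 (invocation 11): componentwise max over VC(op1)=(1, 0, 0), VC(op3)=(0, 0, 2), +1 at W2, giving (1, 0, 3)
op7 (invocation 13): componentwise max over VC(op6)=(1, 0, 3), +1 at W2, giving (1, 0, 4)
target: VC(op7) = (1, 0, 4)

(1, 0, 4)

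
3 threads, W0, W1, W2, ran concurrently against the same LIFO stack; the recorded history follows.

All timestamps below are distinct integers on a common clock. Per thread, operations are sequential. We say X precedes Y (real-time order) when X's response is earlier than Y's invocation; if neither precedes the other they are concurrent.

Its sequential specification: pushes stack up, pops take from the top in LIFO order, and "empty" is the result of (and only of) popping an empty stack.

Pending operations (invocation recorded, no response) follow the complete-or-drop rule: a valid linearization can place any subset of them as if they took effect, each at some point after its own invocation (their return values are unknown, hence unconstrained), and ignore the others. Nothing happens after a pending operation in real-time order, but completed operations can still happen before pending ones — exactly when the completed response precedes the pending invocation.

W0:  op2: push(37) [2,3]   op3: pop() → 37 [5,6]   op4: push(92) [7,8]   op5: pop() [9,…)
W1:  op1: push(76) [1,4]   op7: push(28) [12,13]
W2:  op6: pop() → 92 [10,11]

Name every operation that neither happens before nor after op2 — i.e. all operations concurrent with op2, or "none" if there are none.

op1

concurrent with op2 ([2,3]): every op whose interval crosses 2..3
op1 [1,4]: concurrent
op3 [5,6]: after
op4 [7,8]: after
op5 [9,…): after
op6 [10,11]: after
op7 [12,13]: after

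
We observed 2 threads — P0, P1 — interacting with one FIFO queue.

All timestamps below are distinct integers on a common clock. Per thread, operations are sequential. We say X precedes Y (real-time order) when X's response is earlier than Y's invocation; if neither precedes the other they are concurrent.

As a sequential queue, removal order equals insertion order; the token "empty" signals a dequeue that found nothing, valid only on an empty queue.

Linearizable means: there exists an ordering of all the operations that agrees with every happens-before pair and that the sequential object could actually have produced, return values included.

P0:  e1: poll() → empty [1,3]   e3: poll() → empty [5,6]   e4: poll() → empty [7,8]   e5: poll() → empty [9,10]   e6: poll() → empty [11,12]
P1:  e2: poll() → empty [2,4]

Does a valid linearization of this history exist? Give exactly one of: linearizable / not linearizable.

a witness: e1, e2, e3, e4, e5, e6
after step 1 (e1 poll() → empty): queue <>
after step 2 (e2 poll() → empty): queue <>
after step 3 (e3 poll() → empty): queue <>
after step 4 (e4 poll() → empty): queue <>
after step 5 (e5 poll() → empty): queue <>
after step 6 (e6 poll() → empty): queue <>

linearizable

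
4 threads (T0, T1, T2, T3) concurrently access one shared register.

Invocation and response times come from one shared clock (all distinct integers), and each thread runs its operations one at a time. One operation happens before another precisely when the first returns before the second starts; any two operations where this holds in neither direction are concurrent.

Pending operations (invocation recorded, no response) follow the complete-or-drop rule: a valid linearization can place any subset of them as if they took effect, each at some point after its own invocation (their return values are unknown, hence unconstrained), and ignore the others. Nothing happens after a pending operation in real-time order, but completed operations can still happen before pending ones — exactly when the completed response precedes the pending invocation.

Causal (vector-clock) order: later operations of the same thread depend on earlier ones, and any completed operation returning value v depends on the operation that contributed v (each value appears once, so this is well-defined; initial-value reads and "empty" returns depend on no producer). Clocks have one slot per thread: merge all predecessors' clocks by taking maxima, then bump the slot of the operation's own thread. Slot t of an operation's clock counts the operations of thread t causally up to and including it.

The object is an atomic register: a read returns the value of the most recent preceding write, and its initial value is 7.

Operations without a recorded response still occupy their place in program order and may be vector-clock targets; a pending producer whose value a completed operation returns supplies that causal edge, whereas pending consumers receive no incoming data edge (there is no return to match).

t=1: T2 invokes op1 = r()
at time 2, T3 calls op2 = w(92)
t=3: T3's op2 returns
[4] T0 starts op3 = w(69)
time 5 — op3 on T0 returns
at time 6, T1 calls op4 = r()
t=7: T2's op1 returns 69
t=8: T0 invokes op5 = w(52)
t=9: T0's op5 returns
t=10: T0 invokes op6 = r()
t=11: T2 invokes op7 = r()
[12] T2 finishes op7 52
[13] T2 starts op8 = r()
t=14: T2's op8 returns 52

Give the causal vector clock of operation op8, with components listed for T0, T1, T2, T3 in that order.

no predecessors for op2 (invoked 2): T3 increments from zero → (0, 0, 0, 1)
no predecessors for op4 (invoked 6): T1 increments from zero → (0, 1, 0, 0)
no predecessors for op3 (invoked 4): T0 increments from zero → (1, 0, 0, 0)
from VC(op3)=(1, 0, 0, 0), op1 (invoked 1) maxes components and bumps T2 → (1, 0, 1, 0)
from VC(op3)=(1, 0, 0, 0), op5 (invoked 8) maxes components and bumps T0 → (2, 0, 0, 0)
from VC(op5)=(2, 0, 0, 0), op6 (invoked 10) maxes components and bumps T0 → (3, 0, 0, 0)
from VC(op1)=(1, 0, 1, 0), VC(op5)=(2, 0, 0, 0), op7 (invoked 11) maxes components and bumps T2 → (2, 0, 2, 0)
from VC(op5)=(2, 0, 0, 0), VC(op7)=(2, 0, 2, 0), op8 (invoked 13) maxes components and bumps T2 → (2, 0, 3, 0)
target: VC(op8) = (2, 0, 3, 0)

(2, 0, 3, 0)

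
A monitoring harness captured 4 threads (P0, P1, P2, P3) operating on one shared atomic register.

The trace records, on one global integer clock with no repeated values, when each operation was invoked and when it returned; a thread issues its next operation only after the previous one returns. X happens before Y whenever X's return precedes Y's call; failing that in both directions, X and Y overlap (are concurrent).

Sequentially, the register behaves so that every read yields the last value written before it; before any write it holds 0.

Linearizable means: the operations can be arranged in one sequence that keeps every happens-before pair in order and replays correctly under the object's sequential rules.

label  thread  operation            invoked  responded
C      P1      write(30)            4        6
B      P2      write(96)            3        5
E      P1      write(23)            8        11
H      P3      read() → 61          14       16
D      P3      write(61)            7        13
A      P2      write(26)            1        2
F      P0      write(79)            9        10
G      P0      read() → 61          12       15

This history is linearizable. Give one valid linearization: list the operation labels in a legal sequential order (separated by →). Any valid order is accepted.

step 1: A write(26) — value 26
step 2: B write(96) — value 96
step 3: C write(30) — value 30
step 4: E write(23) — value 23
step 5: F write(79) — value 79
step 6: D write(61) — value 61
step 7: G read() → 61 — value 61
step 8: H read() → 61 — value 61

A → B → C → E → F → D → G → H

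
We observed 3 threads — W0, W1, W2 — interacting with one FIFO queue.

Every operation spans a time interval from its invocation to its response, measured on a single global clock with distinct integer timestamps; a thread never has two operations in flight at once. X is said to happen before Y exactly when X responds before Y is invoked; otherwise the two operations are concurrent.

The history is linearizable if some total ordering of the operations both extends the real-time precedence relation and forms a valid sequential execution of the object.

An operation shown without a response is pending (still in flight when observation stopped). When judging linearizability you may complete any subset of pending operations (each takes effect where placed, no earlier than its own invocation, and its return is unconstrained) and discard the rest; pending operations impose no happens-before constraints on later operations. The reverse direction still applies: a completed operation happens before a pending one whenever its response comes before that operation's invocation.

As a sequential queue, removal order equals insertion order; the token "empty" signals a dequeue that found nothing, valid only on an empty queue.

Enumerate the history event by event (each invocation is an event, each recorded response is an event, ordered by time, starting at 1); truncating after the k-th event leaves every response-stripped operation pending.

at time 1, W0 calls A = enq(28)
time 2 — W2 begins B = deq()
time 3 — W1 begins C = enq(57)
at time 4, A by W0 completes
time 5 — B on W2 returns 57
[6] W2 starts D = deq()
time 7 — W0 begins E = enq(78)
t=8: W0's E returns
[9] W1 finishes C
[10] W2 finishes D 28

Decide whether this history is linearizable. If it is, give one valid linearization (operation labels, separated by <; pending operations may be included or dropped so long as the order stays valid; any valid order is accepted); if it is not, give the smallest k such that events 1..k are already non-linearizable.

linearizable — witness: C < A < B < D < E

after step 1 (C enq(57)): queue <57>
after step 2 (A enq(28)): queue <57,28>
after step 3 (B deq() → 57): queue <28>
after step 4 (D deq() → 28): queue <>
after step 5 (E enq(78)): queue <78>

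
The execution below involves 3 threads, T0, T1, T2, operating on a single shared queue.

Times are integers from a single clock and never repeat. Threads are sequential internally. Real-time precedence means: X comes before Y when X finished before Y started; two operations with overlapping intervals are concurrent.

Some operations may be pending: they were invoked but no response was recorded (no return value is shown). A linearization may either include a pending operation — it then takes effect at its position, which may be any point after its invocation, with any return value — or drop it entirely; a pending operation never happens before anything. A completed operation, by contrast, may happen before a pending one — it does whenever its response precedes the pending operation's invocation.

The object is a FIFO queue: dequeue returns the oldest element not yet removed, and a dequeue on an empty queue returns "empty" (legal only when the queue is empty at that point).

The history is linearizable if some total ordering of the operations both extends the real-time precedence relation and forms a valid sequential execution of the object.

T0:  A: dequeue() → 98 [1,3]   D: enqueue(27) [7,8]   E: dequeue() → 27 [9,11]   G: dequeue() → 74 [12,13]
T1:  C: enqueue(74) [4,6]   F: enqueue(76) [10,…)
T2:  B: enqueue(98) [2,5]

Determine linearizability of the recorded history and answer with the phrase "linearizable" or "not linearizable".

not linearizable

through event 10 a valid linearization exists; event 11 (E responding at time 11) ends that
every one of the 3 real-time-consistent orders over 5 completed queue ops fails the sequential spec
including or dropping the 1 pending operation (F) in any combination fails
sample order A, B, C, D, E (pending dropped) stalls at step 1 — A dequeue() → 98 has no legal effect
sample order A, C, B, D, E (pending dropped) stalls at step 1 — A dequeue() → 98 has no legal effect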